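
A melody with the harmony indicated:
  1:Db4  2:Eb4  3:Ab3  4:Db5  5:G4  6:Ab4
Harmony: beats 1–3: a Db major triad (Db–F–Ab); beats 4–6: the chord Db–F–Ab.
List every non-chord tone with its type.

The harmony at that moment is Db major triad (Db, F, Ab); Eb4 is not a chord tone.
It is approached by step up from Db4 and left by leap down to Ab3.
Step in, leap out — an escape tone.
The harmony at that moment is Db major triad (Db, F, Ab); G4 is not a chord tone.
It is approached by leap down from Db5 and left by step up to Ab4.
Leap in, step out — an appoggiatura.

Eb4 (beat 2) — escape tone; G4 (beat 5) — appoggiatura.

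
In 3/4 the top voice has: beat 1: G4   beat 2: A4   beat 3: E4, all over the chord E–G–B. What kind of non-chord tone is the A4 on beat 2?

Escape tone.

The harmony at that moment is E minor triad (E, G, B); A4 is not a chord tone.
It is approached by step up from G4 and left by leap down to E4.
Step in, leap out, on a weak beat — an escape tone.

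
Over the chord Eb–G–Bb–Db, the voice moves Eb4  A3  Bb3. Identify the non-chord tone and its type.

A3 is an appoggiatura.

The harmony at that moment is Eb dominant seventh chord (Eb, G, Bb, Db); A3 is not a chord tone.
It is approached by leap down from Eb4 and left by step up to Bb3.
Leap in, step out — an appoggiatura.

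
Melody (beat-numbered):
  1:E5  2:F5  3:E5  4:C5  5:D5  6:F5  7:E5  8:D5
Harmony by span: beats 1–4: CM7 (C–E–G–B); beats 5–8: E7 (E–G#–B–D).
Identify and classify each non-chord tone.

The harmony at that moment is C major seventh chord (C, E, G, B); F5 is not a chord tone.
It is approached by step up from E5 and left by step down to E5.
Step away and step back to the same note — a neighbor tone (upper neighbor).
The harmony at that moment is E dominant seventh chord (E, G#, B, D); F5 is not a chord tone.
It is approached by leap up from D5 and left by step down to E5.
Leap in, step out — an appoggiatura.

F5 (beat 2) — neighbor tone; F5 (beat 6) — appoggiatura.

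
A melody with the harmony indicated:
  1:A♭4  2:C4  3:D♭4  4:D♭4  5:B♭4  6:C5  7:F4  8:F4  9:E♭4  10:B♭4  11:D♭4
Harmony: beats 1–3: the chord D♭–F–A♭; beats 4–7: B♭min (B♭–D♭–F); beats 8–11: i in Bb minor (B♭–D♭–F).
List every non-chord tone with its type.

C4 (beat 2) — appoggiatura; C5 (beat 6) — escape tone; E♭4 (beat 9) — escape tone.

The harmony at that moment is D♭ major triad (D♭, F, A♭); C4 is not a chord tone.
It is approached by leap down from A♭4 and left by step up to D♭4.
Leap in, step out — an appoggiatura.
The harmony at that moment is B♭ minor triad (B♭, D♭, F); C5 is not a chord tone.
It is approached by step up from B♭4 and left by leap down to F4.
Step in, leap out — an escape tone.
The harmony at that moment is B♭ minor triad (B♭, D♭, F); E♭4 is not a chord tone.
It is approached by step down from F4 and left by leap up to B♭4.
Step in, leap out — an escape tone.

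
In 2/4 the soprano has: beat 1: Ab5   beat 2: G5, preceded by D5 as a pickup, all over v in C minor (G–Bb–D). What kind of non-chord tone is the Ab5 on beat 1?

Appoggiatura.

The harmony at that moment is G minor triad (G, Bb, D); Ab5 is not a chord tone.
It is approached by leap up from D5 and left by step down to G5.
Leap in, step out, metrically accented — an appoggiatura.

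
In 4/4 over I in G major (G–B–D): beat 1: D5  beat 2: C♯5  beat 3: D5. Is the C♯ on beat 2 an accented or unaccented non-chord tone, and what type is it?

Unaccented neighbor tone.

The harmony at that moment is G major triad (G, B, D); C♯5 is not a chord tone.
It is approached by step down from D5 and left by step up to D5.
Step away and step back to the same note — a neighbor tone (lower neighbor).
It falls on a weak beat, so it is unaccented.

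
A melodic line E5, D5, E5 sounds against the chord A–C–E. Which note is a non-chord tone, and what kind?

The harmony at that moment is A minor triad (A, C, E); D5 is not a chord tone.
It is approached by step down from E5 and left by step up to E5.
Step away and step back to the same note — a neighbor tone (lower neighbor).

D5 is a neighbor tone.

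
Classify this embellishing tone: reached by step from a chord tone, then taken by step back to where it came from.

Neighbor tone.

Approach: by step. Departure: by step in the opposite direction, back to the starting pitch.
Stepwise on both sides but reversing to return to the same chord tone — a neighbor tone. (Had it continued onward in the same direction it would be a passing tone instead.)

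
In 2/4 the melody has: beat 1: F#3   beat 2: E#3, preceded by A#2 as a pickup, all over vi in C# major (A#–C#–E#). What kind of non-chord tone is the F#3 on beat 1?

Appoggiatura.

The harmony at that moment is A# minor triad (A#, C#, E#); F#3 is not a chord tone.
It is approached by leap up from A#2 and left by step down to E#3.
Leap in, step out, metrically accented — an appoggiatura.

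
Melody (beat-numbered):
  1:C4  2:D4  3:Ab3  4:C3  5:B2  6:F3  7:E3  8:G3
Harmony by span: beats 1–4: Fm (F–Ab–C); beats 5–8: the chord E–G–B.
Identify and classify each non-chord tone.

D4 (beat 2) — escape tone; F3 (beat 6) — appoggiatura.

The harmony at that moment is F minor triad (F, Ab, C); D4 is not a chord tone.
It is approached by step up from C4 and left by leap down to Ab3.
Step in, leap out — an escape tone.
The harmony at that moment is E minor triad (E, G, B); F3 is not a chord tone.
It is approached by leap up from B2 and left by step down to E3.
Leap in, step out — an appoggiatura.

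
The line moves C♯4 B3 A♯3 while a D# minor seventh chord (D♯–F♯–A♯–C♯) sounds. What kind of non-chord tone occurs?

The harmony at that moment is D♯ minor seventh chord (D♯, F♯, A♯, C♯); B3 is not a chord tone.
It is approached by step down from C♯4 and left by step down to A♯3.
Step in, step out in the same direction — a passing tone.

B3 is a passing tone.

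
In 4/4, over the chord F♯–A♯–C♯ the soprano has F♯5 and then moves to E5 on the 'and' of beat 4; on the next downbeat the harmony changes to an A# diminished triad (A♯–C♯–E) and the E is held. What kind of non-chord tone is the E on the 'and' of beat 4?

The harmony at that moment is F♯ major triad (F♯, A♯, C♯); E5 is not a chord tone.
It is approached by step down from F♯5 and then sustained as the same pitch into the next harmony.
Arriving early and becoming a chord tone when the harmony changes — an anticipation.

Anticipation.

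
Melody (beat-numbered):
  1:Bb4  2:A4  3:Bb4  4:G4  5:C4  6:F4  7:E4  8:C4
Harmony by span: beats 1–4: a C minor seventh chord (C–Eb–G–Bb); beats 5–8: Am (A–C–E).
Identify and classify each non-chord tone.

The harmony at that moment is C minor seventh chord (C, Eb, G, Bb); A4 is not a chord tone.
It is approached by step down from Bb4 and left by step up to Bb4.
Step away and step back to the same note — a neighbor tone (lower neighbor).
The harmony at that moment is A minor triad (A, C, E); F4 is not a chord tone.
It is approached by leap up from C4 and left by step down to E4.
Leap in, step out — an appoggiatura.

A4 (beat 2) — neighbor tone; F4 (beat 6) — appoggiatura.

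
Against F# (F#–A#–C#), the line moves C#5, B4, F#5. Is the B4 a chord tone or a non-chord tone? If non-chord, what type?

The harmony at that moment is F# major triad (F#, A#, C#); B4 is not a chord tone.
It is approached by step down from C#5 and left by leap up to F#5.
Step in, leap out — an escape tone.

Non-chord tone — an escape tone.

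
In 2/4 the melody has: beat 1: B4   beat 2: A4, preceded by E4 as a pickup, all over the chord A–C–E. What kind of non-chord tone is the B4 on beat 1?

The harmony at that moment is A minor triad (A, C, E); B4 is not a chord tone.
It is approached by leap up from E4 and left by step down to A4.
Leap in, step out, metrically accented — an appoggiatura.

Appoggiatura.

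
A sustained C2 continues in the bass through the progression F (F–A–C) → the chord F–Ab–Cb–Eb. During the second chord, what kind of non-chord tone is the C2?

The harmony at that moment is F half-diminished seventh chord (F, Ab, Cb, Eb); C2 is not a chord tone.
It is held over (the same pitch as the preceding C2) and then sustained as the same pitch into the next harmony.
Sustained through a change of harmony — a pedal tone.

Pedal tone (pedal point).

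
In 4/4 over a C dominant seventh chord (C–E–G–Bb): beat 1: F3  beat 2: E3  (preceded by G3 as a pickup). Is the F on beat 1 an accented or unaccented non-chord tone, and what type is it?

The harmony at that moment is C dominant seventh chord (C, E, G, Bb); F3 is not a chord tone.
It is approached by step down from G3 and left by step down to E3.
Step in, step out in the same direction — a passing tone.
It falls on the downbeat, so it is accented.

Accented passing tone.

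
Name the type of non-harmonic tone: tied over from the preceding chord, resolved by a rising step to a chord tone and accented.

Approach: by preparation — the pitch is first a chord tone, then held (tied or repeated) while the harmony changes under it. Departure: up by step. Metric position: strong.
A prepared dissonance that resolves upward by step — a retardation. (The same figure resolving downward would be a suspension.)

Retardation.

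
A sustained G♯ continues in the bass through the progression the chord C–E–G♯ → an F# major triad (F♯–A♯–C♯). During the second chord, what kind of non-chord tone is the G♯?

The harmony at that moment is F♯ major triad (F♯, A♯, C♯); G♯ is not a chord tone.
It is held over (the same pitch as the preceding G♯) and then sustained as the same pitch into the next harmony.
Sustained through a change of harmony — a pedal tone.

Pedal tone (pedal point).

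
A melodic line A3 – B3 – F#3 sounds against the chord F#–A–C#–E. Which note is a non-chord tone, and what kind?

The harmony at that moment is F# minor seventh chord (F#, A, C#, E); B3 is not a chord tone.
It is approached by step up from A3 and left by leap down to F#3.
Step in, leap out — an escape tone.

B3 is an escape tone.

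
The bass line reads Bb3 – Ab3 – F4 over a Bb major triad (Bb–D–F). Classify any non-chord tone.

The harmony at that moment is Bb major triad (Bb, D, F); Ab3 is not a chord tone.
It is approached by step down from Bb3 and left by leap up to F4.
Step in, leap out — an escape tone.

Ab3 is an escape tone.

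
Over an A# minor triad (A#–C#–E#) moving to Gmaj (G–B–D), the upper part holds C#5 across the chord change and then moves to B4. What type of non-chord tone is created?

C#5 is a suspension.

The harmony at that moment is G major triad (G, B, D); C#5 is not a chord tone.
It is held over (the same pitch as the preceding C#5) and left by step down to B4.
Held over from the previous chord and resolving down by step — a suspension.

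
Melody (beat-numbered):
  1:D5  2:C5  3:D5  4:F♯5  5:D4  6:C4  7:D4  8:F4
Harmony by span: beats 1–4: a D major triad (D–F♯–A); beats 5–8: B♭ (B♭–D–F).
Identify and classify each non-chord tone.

The harmony at that moment is D major triad (D, F♯, A); C5 is not a chord tone.
It is approached by step down from D5 and left by step up to D5.
Step away and step back to the same note — a neighbor tone (lower neighbor).
The harmony at that moment is B♭ major triad (B♭, D, F); C4 is not a chord tone.
It is approached by step down from D4 and left by step up to D4.
Step away and step back to the same note — a neighbor tone (lower neighbor).

C5 (beat 2) — neighbor tone; C4 (beat 6) — neighbor tone.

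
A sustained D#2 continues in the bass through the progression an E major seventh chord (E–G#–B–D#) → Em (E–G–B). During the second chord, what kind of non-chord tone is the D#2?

Pedal tone (pedal point).

The harmony at that moment is E minor triad (E, G, B); D#2 is not a chord tone.
It is held over (the same pitch as the preceding D#2) and then sustained as the same pitch into the next harmony.
Sustained through a change of harmony — a pedal tone.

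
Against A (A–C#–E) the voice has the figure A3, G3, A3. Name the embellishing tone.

The harmony at that moment is A major triad (A, C#, E); G3 is not a chord tone.
It is approached by step down from A3 and left by step up to A3.
Step away and step back to the same note — a neighbor tone (lower neighbor).

G3 is a neighbor tone.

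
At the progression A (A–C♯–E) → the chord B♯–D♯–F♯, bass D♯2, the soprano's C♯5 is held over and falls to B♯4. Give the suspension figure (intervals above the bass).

At the second chord the bass is D♯2. The suspended C♯5 lies a seventh above the bass; after resolving down by step to B♯4, the interval above the bass becomes a sixth.
Suspension figures are named by those two intervals: 7–6.

7–6 suspension.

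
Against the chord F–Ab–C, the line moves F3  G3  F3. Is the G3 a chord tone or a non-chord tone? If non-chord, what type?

The harmony at that moment is F minor triad (F, Ab, C); G3 is not a chord tone.
It is approached by step up from F3 and left by step down to F3.
Step away and step back to the same note — a neighbor tone (upper neighbor).

Non-chord tone — a neighbor tone.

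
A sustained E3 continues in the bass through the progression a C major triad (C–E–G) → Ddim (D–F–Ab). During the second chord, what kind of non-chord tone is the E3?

The harmony at that moment is D diminished triad (D, F, Ab); E3 is not a chord tone.
It is held over (the same pitch as the preceding E3) and then sustained as the same pitch into the next harmony.
Sustained through a change of harmony — a pedal tone.

Pedal tone (pedal point).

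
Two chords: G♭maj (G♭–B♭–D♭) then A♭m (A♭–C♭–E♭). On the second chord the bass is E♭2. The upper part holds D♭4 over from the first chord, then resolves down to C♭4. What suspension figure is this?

At the second chord the bass is E♭2. The suspended D♭4 lies a seventh above the bass; after resolving down by step to C♭4, the interval above the bass becomes a sixth.
Suspension figures are named by those two intervals: 7–6.

7–6 suspension.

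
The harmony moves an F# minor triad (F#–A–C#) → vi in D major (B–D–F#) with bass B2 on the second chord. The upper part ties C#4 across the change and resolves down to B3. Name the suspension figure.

At the second chord the bass is B2. The suspended C#4 lies a ninth above the bass; after resolving down by step to B3, the interval above the bass becomes an octave.
Suspension figures are named by those two intervals: 9–8.

9–8 suspension.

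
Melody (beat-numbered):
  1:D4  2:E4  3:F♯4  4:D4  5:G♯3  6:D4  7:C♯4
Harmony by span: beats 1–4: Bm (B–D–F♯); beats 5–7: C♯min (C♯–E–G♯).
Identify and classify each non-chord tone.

The harmony at that moment is B minor triad (B, D, F♯); E4 is not a chord tone.
It is approached by step up from D4 and left by step up to F♯4.
Step in, step out in the same direction — a passing tone.
The harmony at that moment is C♯ minor triad (C♯, E, G♯); D4 is not a chord tone.
It is approached by leap up from G♯3 and left by step down to C♯4.
Leap in, step out — an appoggiatura.

E4 (beat 2) — passing tone; D4 (beat 6) — appoggiatura.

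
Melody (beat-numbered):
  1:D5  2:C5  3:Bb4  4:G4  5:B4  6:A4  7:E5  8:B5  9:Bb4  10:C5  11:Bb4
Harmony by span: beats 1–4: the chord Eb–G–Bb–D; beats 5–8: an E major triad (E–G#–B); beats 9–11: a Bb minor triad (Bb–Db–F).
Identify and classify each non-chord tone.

The harmony at that moment is Eb major seventh chord (Eb, G, Bb, D); C5 is not a chord tone.
It is approached by step down from D5 and left by step down to Bb4.
Step in, step out in the same direction — a passing tone.
The harmony at that moment is E major triad (E, G#, B); A4 is not a chord tone.
It is approached by step down from B4 and left by leap up to E5.
Step in, leap out — an escape tone.
The harmony at that moment is Bb minor triad (Bb, Db, F); C5 is not a chord tone.
It is approached by step up from Bb4 and left by step down to Bb4.
Step away and step back to the same note — a neighbor tone (upper neighbor).

C5 (beat 2) — passing tone; A4 (beat 6) — escape tone; C5 (beat 10) — neighbor tone.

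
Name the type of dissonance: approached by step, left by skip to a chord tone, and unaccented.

Escape tone.

Approach: by step. Departure: by leap. Metric position: weak.
Step in, leap out, from a weak position — an escape tone (échappée). (It is the mirror image of the appoggiatura, which leaps in and steps out on a strong beat.)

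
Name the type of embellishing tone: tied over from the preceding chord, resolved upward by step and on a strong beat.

Approach: by preparation — the pitch is first a chord tone, then held (tied or repeated) while the harmony changes under it. Departure: up by step. Metric position: strong.
A prepared dissonance that resolves upward by step — a retardation. (The same figure resolving downward would be a suspension.)

Retardation.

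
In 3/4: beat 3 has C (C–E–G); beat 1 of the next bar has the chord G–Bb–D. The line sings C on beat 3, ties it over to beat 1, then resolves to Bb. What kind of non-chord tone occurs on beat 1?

Suspension.

The harmony at that moment is G minor triad (G, Bb, D); C is not a chord tone.
It is held over (the same pitch as the preceding C) and left by step down to Bb.
Held over from the previous chord and resolving down by step — a suspension.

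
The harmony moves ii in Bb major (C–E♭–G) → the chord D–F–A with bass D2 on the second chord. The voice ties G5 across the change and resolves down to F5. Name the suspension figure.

4–3 suspension.

At the second chord the bass is D2. The suspended G5 lies a fourth above the bass; after resolving down by step to F5, the interval above the bass becomes a third.
Suspension figures are named by those two intervals: 4–3.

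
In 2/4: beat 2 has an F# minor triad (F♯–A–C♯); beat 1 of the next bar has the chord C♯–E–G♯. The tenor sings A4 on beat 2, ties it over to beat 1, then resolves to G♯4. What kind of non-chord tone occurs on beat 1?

The harmony at that moment is C♯ minor triad (C♯, E, G♯); A4 is not a chord tone.
It is held over (the same pitch as the preceding A4) and left by step down to G♯4.
Held over from the previous chord and resolving down by step — a suspension.

Suspension.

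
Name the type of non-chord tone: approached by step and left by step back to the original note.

Approach: by step. Departure: by step in the opposite direction, back to the starting pitch.
Stepwise on both sides but reversing to return to the same chord tone — a neighbor tone. (Had it continued onward in the same direction it would be a passing tone instead.)

Neighbor tone.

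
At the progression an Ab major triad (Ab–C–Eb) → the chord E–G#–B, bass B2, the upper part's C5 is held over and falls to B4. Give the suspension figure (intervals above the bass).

At the second chord the bass is B2. The suspended C5 lies a ninth above the bass; after resolving down by step to B4, the interval above the bass becomes an octave.
Suspension figures are named by those two intervals: 9–8.

9–8 suspension.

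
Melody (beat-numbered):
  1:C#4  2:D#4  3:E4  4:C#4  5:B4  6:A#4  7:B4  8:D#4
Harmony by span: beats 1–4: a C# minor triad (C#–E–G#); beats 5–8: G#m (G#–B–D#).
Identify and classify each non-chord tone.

D#4 (beat 2) — passing tone; A#4 (beat 6) — neighbor tone.

The harmony at that moment is C# minor triad (C#, E, G#); D#4 is not a chord tone.
It is approached by step up from C#4 and left by step up to E4.
Step in, step out in the same direction — a passing tone.
The harmony at that moment is G# minor triad (G#, B, D#); A#4 is not a chord tone.
It is approached by step down from B4 and left by step up to B4.
Step away and step back to the same note — a neighbor tone (lower neighbor).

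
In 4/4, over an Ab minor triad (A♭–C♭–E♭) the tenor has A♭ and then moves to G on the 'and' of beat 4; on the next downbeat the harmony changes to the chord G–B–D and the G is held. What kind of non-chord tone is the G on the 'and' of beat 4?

The harmony at that moment is A♭ minor triad (A♭, C♭, E♭); G is not a chord tone.
It is approached by step down from A♭ and then sustained as the same pitch into the next harmony.
Arriving early and becoming a chord tone when the harmony changes — an anticipation.

Anticipation.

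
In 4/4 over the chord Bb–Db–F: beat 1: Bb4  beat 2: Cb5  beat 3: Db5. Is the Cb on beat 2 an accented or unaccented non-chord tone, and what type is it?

Unaccented passing tone.

The harmony at that moment is Bb minor triad (Bb, Db, F); Cb5 is not a chord tone.
It is approached by step up from Bb4 and left by step up to Db5.
Step in, step out in the same direction — a passing tone.
It falls on a weak beat, so it is unaccented.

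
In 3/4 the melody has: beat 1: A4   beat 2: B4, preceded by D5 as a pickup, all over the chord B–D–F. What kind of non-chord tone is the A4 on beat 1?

The harmony at that moment is B diminished triad (B, D, F); A4 is not a chord tone.
It is approached by leap down from D5 and left by step up to B4.
Leap in, step out, metrically accented — an appoggiatura.

Appoggiatura.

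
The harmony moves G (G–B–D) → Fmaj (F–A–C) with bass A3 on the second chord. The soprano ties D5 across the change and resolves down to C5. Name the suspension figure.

4–3 suspension.

At the second chord the bass is A3. The suspended D5 lies a fourth above the bass; after resolving down by step to C5, the interval above the bass becomes a third.
Suspension figures are named by those two intervals: 4–3.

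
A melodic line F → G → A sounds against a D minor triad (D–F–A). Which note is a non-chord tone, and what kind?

G is a passing tone.

The harmony at that moment is D minor triad (D, F, A); G is not a chord tone.
It is approached by step up from F and left by step up to A.
Step in, step out in the same direction — a passing tone.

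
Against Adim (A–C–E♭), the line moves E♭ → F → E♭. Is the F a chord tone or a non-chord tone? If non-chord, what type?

Non-chord tone — a neighbor tone.

The harmony at that moment is A diminished triad (A, C, E♭); F is not a chord tone.
It is approached by step up from E♭ and left by step down to E♭.
Step away and step back to the same note — a neighbor tone (upper neighbor).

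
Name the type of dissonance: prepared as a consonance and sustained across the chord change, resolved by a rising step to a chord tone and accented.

Approach: by preparation — the pitch is first a chord tone, then held (tied or repeated) while the harmony changes under it. Departure: up by step. Metric position: strong.
A prepared dissonance that resolves upward by step — a retardation. (The same figure resolving downward would be a suspension.)

Retardation.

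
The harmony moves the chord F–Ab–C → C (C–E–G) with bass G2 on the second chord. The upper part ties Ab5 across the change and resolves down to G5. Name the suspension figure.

9–8 suspension.

At the second chord the bass is G2. The suspended Ab5 lies a ninth above the bass; after resolving down by step to G5, the interval above the bass becomes an octave.
Suspension figures are named by those two intervals: 9–8.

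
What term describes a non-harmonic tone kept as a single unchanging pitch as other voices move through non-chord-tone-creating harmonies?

Approach: none. Departure: none — a single pitch is sustained while the chords change around it, passing through harmonies that do not contain it.
No melodic motion at all; the dissonance is created entirely by the moving harmonies against the stationary note — a pedal tone (pedal point).

Pedal tone.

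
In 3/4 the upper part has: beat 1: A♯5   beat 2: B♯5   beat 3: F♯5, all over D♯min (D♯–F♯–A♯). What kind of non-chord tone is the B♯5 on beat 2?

Escape tone.

The harmony at that moment is D♯ minor triad (D♯, F♯, A♯); B♯5 is not a chord tone.
It is approached by step up from A♯5 and left by leap down to F♯5.
Step in, leap out, on a weak beat — an escape tone.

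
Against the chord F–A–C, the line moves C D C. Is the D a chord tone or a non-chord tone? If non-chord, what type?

The harmony at that moment is F major triad (F, A, C); D is not a chord tone.
It is approached by step up from C and left by step down to C.
Step away and step back to the same note — a neighbor tone (upper neighbor).

Non-chord tone — a neighbor tone.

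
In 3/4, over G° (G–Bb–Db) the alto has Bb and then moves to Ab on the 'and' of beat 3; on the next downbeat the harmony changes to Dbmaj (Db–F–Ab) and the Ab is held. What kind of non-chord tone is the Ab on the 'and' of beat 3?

Anticipation.

The harmony at that moment is G diminished triad (G, Bb, Db); Ab is not a chord tone.
It is approached by step down from Bb and then sustained as the same pitch into the next harmony.
Arriving early and becoming a chord tone when the harmony changes — an anticipation.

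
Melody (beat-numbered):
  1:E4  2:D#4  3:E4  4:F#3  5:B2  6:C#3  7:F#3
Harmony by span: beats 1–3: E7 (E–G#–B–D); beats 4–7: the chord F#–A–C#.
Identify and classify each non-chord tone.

D#4 (beat 2) — neighbor tone; B2 (beat 5) — appoggiatura.

The harmony at that moment is E dominant seventh chord (E, G#, B, D); D#4 is not a chord tone.
It is approached by step down from E4 and left by step up to E4.
Step away and step back to the same note — a neighbor tone (lower neighbor).
The harmony at that moment is F# minor triad (F#, A, C#); B2 is not a chord tone.
It is approached by leap down from F#3 and left by step up to C#3.
Leap in, step out — an appoggiatura.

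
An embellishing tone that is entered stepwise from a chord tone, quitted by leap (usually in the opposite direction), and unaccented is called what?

Escape tone.

Approach: by step. Departure: by leap. Metric position: weak.
Step in, leap out, from a weak position — an escape tone (échappée). (It is the mirror image of the appoggiatura, which leaps in and steps out on a strong beat.)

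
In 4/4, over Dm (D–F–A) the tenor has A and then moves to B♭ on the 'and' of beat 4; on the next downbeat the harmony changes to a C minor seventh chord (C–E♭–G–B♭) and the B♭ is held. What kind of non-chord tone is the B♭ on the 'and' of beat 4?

The harmony at that moment is D minor triad (D, F, A); B♭ is not a chord tone.
It is approached by step up from A and then sustained as the same pitch into the next harmony.
Arriving early and becoming a chord tone when the harmony changes — an anticipation.

Anticipation.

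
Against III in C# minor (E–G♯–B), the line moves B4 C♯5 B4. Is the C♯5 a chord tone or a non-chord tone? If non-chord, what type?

Non-chord tone — a neighbor tone.

The harmony at that moment is E major triad (E, G♯, B); C♯5 is not a chord tone.
It is approached by step up from B4 and left by step down to B4.
Step away and step back to the same note — a neighbor tone (upper neighbor).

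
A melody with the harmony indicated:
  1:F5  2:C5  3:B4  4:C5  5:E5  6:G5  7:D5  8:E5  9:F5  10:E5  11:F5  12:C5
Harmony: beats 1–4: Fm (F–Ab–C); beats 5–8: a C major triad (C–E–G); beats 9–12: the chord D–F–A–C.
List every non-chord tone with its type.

B4 (beat 3) — neighbor tone; D5 (beat 7) — appoggiatura; E5 (beat 10) — neighbor tone.

The harmony at that moment is F minor triad (F, Ab, C); B4 is not a chord tone.
It is approached by step down from C5 and left by step up to C5.
Step away and step back to the same note — a neighbor tone (lower neighbor).
The harmony at that moment is C major triad (C, E, G); D5 is not a chord tone.
It is approached by leap down from G5 and left by step up to E5.
Leap in, step out — an appoggiatura.
The harmony at that moment is D minor seventh chord (D, F, A, C); E5 is not a chord tone.
It is approached by step down from F5 and left by step up to F5.
Step away and step back to the same note — a neighbor tone (lower neighbor).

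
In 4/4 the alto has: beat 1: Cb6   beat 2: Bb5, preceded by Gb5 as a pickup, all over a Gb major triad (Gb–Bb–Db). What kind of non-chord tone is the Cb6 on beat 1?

The harmony at that moment is Gb major triad (Gb, Bb, Db); Cb6 is not a chord tone.
It is approached by leap up from Gb5 and left by step down to Bb5.
Leap in, step out, metrically accented — an appoggiatura.

Appoggiatura.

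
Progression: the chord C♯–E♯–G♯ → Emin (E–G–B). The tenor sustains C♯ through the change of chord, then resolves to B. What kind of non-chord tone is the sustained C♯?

The harmony at that moment is E minor triad (E, G, B); C♯ is not a chord tone.
It is held over (the same pitch as the preceding C♯) and left by step down to B.
Held over from the previous chord and resolving down by step — a suspension.

C♯ is a suspension.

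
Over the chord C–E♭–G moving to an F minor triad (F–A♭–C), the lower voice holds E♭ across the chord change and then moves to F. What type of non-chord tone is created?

The harmony at that moment is F minor triad (F, A♭, C); E♭ is not a chord tone.
It is held over (the same pitch as the preceding E♭) and left by step up to F.
Held over from the previous chord and resolving up by step — a retardation.

E♭ is a retardation.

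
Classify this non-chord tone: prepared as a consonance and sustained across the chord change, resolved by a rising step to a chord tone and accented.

Retardation.

Approach: by preparation — the pitch is first a chord tone, then held (tied or repeated) while the harmony changes under it. Departure: up by step. Metric position: strong.
A prepared dissonance that resolves upward by step — a retardation. (The same figure resolving downward would be a suspension.)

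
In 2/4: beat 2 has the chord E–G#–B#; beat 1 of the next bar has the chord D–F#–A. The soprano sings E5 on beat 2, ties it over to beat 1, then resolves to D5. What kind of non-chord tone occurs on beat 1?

The harmony at that moment is D major triad (D, F#, A); E5 is not a chord tone.
It is held over (the same pitch as the preceding E5) and left by step down to D5.
Held over from the previous chord and resolving down by step — a suspension.

Suspension.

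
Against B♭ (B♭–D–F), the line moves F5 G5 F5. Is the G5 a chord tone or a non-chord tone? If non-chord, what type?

The harmony at that moment is B♭ major triad (B♭, D, F); G5 is not a chord tone.
It is approached by step up from F5 and left by step down to F5.
Step away and step back to the same note — a neighbor tone (upper neighbor).

Non-chord tone — a neighbor tone.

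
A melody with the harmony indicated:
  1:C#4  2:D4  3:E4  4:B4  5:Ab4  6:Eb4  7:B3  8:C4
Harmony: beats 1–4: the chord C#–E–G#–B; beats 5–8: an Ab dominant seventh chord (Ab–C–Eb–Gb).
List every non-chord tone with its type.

The harmony at that moment is C# minor seventh chord (C#, E, G#, B); D4 is not a chord tone.
It is approached by step up from C#4 and left by step up to E4.
Step in, step out in the same direction — a passing tone.
The harmony at that moment is Ab dominant seventh chord (Ab, C, Eb, Gb); B3 is not a chord tone.
It is approached by leap down from Eb4 and left by step up to C4.
Leap in, step out — an appoggiatura.

D4 (beat 2) — passing tone; B3 (beat 7) — appoggiatura.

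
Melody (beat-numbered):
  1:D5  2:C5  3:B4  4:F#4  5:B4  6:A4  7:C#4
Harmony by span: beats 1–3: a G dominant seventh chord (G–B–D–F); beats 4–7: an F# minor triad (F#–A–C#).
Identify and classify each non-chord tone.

C5 (beat 2) — passing tone; B4 (beat 5) — appoggiatura.

The harmony at that moment is G dominant seventh chord (G, B, D, F); C5 is not a chord tone.
It is approached by step down from D5 and left by step down to B4.
Step in, step out in the same direction — a passing tone.
The harmony at that moment is F# minor triad (F#, A, C#); B4 is not a chord tone.
It is approached by leap up from F#4 and left by step down to A4.
Leap in, step out — an appoggiatura.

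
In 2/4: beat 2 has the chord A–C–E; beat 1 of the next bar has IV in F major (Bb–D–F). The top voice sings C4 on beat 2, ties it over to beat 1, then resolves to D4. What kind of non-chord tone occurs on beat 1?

The harmony at that moment is Bb major triad (Bb, D, F); C4 is not a chord tone.
It is held over (the same pitch as the preceding C4) and left by step up to D4.
Held over from the previous chord and resolving up by step — a retardation.

Retardation.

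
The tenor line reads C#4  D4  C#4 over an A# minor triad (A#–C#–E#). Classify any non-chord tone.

The harmony at that moment is A# minor triad (A#, C#, E#); D4 is not a chord tone.
It is approached by step up from C#4 and left by step down to C#4.
Step away and step back to the same note — a neighbor tone (upper neighbor).

D4 is a neighbor tone.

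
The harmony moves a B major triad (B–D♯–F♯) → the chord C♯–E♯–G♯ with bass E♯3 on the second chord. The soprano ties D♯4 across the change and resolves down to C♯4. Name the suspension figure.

At the second chord the bass is E♯3. The suspended D♯4 lies a seventh above the bass; after resolving down by step to C♯4, the interval above the bass becomes a sixth.
Suspension figures are named by those two intervals: 7–6.

7–6 suspension.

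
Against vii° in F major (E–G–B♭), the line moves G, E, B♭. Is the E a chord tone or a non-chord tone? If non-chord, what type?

Chord tone (the root of E diminished triad).

E diminished triad contains E, G, B♭; E is the root, so it is a chord tone.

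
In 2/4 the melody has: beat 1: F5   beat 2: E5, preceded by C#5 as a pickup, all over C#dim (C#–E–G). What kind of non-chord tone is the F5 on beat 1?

Appoggiatura.

The harmony at that moment is C# diminished triad (C#, E, G); F5 is not a chord tone.
It is approached by leap up from C#5 and left by step down to E5.
Leap in, step out, metrically accented — an appoggiatura.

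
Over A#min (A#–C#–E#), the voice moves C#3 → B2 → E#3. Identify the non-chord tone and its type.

B2 is an escape tone.

The harmony at that moment is A# minor triad (A#, C#, E#); B2 is not a chord tone.
It is approached by step down from C#3 and left by leap up to E#3.
Step in, leap out — an escape tone.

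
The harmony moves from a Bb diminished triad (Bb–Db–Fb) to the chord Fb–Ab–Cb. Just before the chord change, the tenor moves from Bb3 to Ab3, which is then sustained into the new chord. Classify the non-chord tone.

The harmony at that moment is Bb diminished triad (Bb, Db, Fb); Ab3 is not a chord tone.
It is approached by step down from Bb3 and then sustained as the same pitch into the next harmony.
Arriving early and becoming a chord tone when the harmony changes — an anticipation.

Ab3 is an anticipation.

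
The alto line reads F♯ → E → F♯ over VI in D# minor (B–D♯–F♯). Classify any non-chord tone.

E is a neighbor tone.

The harmony at that moment is B major triad (B, D♯, F♯); E is not a chord tone.
It is approached by step down from F♯ and left by step up to F♯.
Step away and step back to the same note — a neighbor tone (lower neighbor).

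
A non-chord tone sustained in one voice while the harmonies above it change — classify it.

Pedal tone.

Approach: none. Departure: none — a single pitch is sustained while the chords change around it, passing through harmonies that do not contain it.
No melodic motion at all; the dissonance is created entirely by the moving harmonies against the stationary note — a pedal tone (pedal point).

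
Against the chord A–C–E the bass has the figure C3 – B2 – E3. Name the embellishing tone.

B2 is an escape tone.

The harmony at that moment is A minor triad (A, C, E); B2 is not a chord tone.
It is approached by step down from C3 and left by leap up to E3.
Step in, leap out — an escape tone.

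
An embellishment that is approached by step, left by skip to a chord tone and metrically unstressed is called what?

Escape tone.

Approach: by step. Departure: by leap. Metric position: weak.
Step in, leap out, from a weak position — an escape tone (échappée). (It is the mirror image of the appoggiatura, which leaps in and steps out on a strong beat.)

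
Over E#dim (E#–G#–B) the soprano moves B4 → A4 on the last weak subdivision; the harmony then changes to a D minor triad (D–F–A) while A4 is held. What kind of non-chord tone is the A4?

A4 is an anticipation.

The harmony at that moment is E# diminished triad (E#, G#, B); A4 is not a chord tone.
It is approached by step down from B4 and then sustained as the same pitch into the next harmony.
Arriving early and becoming a chord tone when the harmony changes — an anticipation.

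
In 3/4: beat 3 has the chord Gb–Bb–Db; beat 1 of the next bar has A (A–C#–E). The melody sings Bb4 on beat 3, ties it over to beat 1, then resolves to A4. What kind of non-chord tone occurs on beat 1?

Suspension.

The harmony at that moment is A major triad (A, C#, E); Bb4 is not a chord tone.
It is held over (the same pitch as the preceding Bb4) and left by step down to A4.
Held over from the previous chord and resolving down by step — a suspension.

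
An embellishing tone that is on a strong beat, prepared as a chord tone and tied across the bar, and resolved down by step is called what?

Approach: by preparation — the pitch is first a chord tone, then held (tied or repeated) while the harmony changes under it. Departure: down by step. Metric position: strong.
A prepared dissonance that resolves downward by step — a suspension. (The same figure resolving upward would be a retardation.)

Suspension.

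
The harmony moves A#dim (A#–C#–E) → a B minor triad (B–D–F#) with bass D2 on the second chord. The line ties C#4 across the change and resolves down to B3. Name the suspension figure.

7–6 suspension.

At the second chord the bass is D2. The suspended C#4 lies a seventh above the bass; after resolving down by step to B3, the interval above the bass becomes a sixth.
Suspension figures are named by those two intervals: 7–6.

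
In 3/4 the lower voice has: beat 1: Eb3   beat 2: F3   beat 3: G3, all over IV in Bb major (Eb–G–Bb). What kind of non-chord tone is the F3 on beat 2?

Passing tone.

The harmony at that moment is Eb major triad (Eb, G, Bb); F3 is not a chord tone.
It is approached by step up from Eb3 and left by step up to G3.
Step in, step out in the same direction — a passing tone.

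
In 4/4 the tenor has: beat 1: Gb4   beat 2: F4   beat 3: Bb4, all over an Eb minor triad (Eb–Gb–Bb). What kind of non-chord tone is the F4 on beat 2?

The harmony at that moment is Eb minor triad (Eb, Gb, Bb); F4 is not a chord tone.
It is approached by step down from Gb4 and left by leap up to Bb4.
Step in, leap out, on a weak beat — an escape tone.

Escape tone.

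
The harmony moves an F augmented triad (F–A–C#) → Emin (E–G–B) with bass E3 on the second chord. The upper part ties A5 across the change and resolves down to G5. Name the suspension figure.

At the second chord the bass is E3. The suspended A5 lies a fourth above the bass; after resolving down by step to G5, the interval above the bass becomes a third.
Suspension figures are named by those two intervals: 4–3.

4–3 suspension.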